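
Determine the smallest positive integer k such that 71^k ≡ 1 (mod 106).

The order of 71 must divide φ(106) = φ(2)·φ(53) = 1·52 = 52 = 2^2 · 13.
Divisors of 52: 1, 2, 4, 13, 26, 52.
Check 71^d mod 106 for each divisor in increasing order:
71^1 ≡ 71 (mod 106)
71^2 ≡ 59 (mod 106)
71^4 ≡ 89 (mod 106)
71^13 ≡ 23 (mod 106)
71^26 ≡ 105 (mod 106)
71^52 ≡ 1 (mod 106) ✓
So ord_106(71) = 52.

52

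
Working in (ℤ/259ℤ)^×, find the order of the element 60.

By Lagrange's theorem, ord_259(60) divides φ(259) = φ(7·37) = (7−1)·(37−1) = 6·36 = 216 = 2^3 · 3^3.
Divisors of 216: 1, 2, 3, 4, 6, 8, 9, 12, 18, 24, 27, 36, 54, 72, 108, 216.
Test each divisor d:
60^1 ≡ 60
60^2 ≡ 233
60^3 ≡ 253
60^4 ≡ 158
60^6 ≡ 36
60^8 ≡ 100
60^9 ≡ 43
60^12 ≡ 1
So ord_259(60) = 12.

12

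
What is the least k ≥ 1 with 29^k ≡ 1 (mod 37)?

12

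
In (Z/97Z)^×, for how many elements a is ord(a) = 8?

4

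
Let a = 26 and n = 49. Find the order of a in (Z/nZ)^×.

ord(26) | φ(49) = φ(7^2) = 7·(7−1) = 42 = 2 · 3 · 7.
Divisors of 42: 1, 2, 3, 6, 7, 14, 21, 42.
Check 26^d mod 49 for each divisor in increasing order:
26^1 ≡ 26 (mod 49)
26^2 ≡ 39 (mod 49)
26^3 ≡ 34 (mod 49)
26^6 ≡ 29 (mod 49)
26^7 ≡ 19 (mod 49)
26^14 ≡ 18 (mod 49)
26^21 ≡ 48 (mod 49)
26^42 ≡ 1 (mod 49) ✓
Hence ord(26) = 42.

42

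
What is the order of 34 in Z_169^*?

52

By Lagrange's theorem, ord_169(34) divides φ(169) = φ(13^2) = 13·(13−1) = 156 = 2^2 · 3 · 13.
Divisors of 156: 1, 2, 3, 4, 6, 12, 13, 26, 39, 52, 78, 156.
Test each divisor d:
34^1 ≡ 34 (mod 169)
34^2 ≡ 142 (mod 169)
34^3 ≡ 96 (mod 169)
34^4 ≡ 53 (mod 169)
34^6 ≡ 90 (mod 169)
34^12 ≡ 157 (mod 169)
34^13 ≡ 99 (mod 169)
34^26 ≡ 168 (mod 169)
34^39 ≡ 70 (mod 169)
34^52 ≡ 1 (mod 169) ✓
The smallest such exponent is 52, so the order of 34 is 52.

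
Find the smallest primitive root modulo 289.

φ(289) = φ(17^2) = 17·(17−1) = 272 = 2^4 · 17.
g is a primitive root iff g^(272/q) ≢ 1 (mod 289) for each prime q ∈ {2, 17}.
g = 2: 2^136 ≡ 1 — hits 1, so not a primitive root.
g = 3: 3^136 ≡ 288; 3^16 ≡ 171 — none is 1, so 3 is a primitive root.
Hence the least primitive root of 289 is 3.

3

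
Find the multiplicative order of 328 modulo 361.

171

Since 328 ∈ (Z/361Z)^×, its order divides φ(361) = φ(19^2) = 19·(19−1) = 342 = 2 · 3^2 · 19.
Divisors of 342: 1, 2, 3, 6, 9, 18, 19, 38, 57, 114, 171, 342.
Compute 328^d (mod 361) for the divisors d until we hit 1:
328^1 ≡ 328 (mod 361)
328^2 ≡ 6 (mod 361)
328^3 ≡ 163 (mod 361)
328^6 ≡ 216 (mod 361)
328^9 ≡ 191 (mod 361)
328^18 ≡ 20 (mod 361)
328^19 ≡ 62 (mod 361)
328^38 ≡ 234 (mod 361)
328^57 ≡ 68 (mod 361)
328^114 ≡ 292 (mod 361)
328^171 ≡ 1 (mod 361) ✓
So ord_361(328) = 171.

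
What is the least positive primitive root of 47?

φ(47) = 47 − 1 = 46 = 2 · 23.
Test candidates g = 2, 3, … against the prime factors q ∈ {2, 23} of φ(47): g is a generator iff g^(46/q) ≢ 1 for every such q.
g = 2: 2^23 ≡ 1 — hits 1, so not a primitive root.
g = 3: 3^23 ≡ 1 — hits 1, so not a primitive root.
g = 4: 4^23 ≡ 1 — hits 1, so not a primitive root.
g = 5: 5^23 ≡ 46; 5^2 ≡ 25 — none is 1, so 5 is a primitive root.
Hence the least primitive root of 47 is 5.

5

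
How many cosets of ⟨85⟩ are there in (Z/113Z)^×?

8

ord(85) | φ(113) = 113 − 1 = 112 = 2^4 · 7.
Divisors of 112: 1, 2, 4, 7, 8, 14, 16, 28, 56, 112.
Check 85^d mod 113 for each divisor in increasing order:
85^1 ≡ 85 (mod 113)
85^2 ≡ 106 (mod 113)
85^4 ≡ 49 (mod 113)
85^7 ≡ 112 (mod 113)
85^8 ≡ 28 (mod 113)
85^14 ≡ 1 (mod 113) ✓
Thus |⟨85⟩| = ord(85) = 14.
The index is φ(113) / ord(85) = 112 / 14 = 8.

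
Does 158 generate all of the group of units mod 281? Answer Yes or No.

No

φ(281) = 281 − 1 = 280 = 2^3 · 5 · 7.
It suffices to check that the order of 158 is not a proper divisor of 280: compute 158^(280/q) for q ∈ {2, 5, 7}.
158^140 ≡ 1 (mod 281)  [q = 2: ≡ 1 ✗]
158^56 ≡ 232 (mod 281)  [q = 5: ≢ 1 ✓]
158^40 ≡ 109 (mod 281)  [q = 7: ≢ 1 ✓]
Since 158^140 ≡ 1, the order of 158 divides 140 < 280, so 158 is not a primitive root.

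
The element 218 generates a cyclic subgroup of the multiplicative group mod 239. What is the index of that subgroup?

2

ord(218) | φ(239) = 239 − 1 = 238 = 2 · 7 · 17.
Divisors of 238: 1, 2, 7, 14, 17, 34, 119, 238.
Test each divisor d:
218^1 ≡ 218 (mod 239)
218^2 ≡ 202 (mod 239)
218^7 ≡ 163 (mod 239)
218^14 ≡ 40 (mod 239)
218^17 ≡ 10 (mod 239)
218^34 ≡ 100 (mod 239)
218^119 ≡ 1 (mod 239) ✓
So ord_239(218) = 119, hence |⟨218⟩| = 119.
[(Z/239Z)^× : ⟨218⟩] = 238/119 = 2.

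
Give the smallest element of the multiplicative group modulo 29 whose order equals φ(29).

φ(29) = 29 − 1 = 28 = 2^2 · 7.
g is a primitive root iff g^(28/q) ≢ 1 (mod 29) for each prime q ∈ {2, 7}.
g = 2: 2^14 ≡ 28; 2^4 ≡ 16 — none is 1, so 2 is a primitive root.
Hence the least primitive root of 29 is 2.

2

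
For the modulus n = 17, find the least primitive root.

φ(17) = 17 − 1 = 16 = 2^4.
Test candidates g = 2, 3, … against the prime factors q ∈ {2} of φ(17): g is a generator iff g^(16/q) ≢ 1 for every such q.
g = 2: 2^8 ≡ 1 — hits 1, so not a primitive root.
g = 3: 3^8 ≡ 16 — none is 1, so 3 is a primitive root.
The smallest primitive root modulo 17 is 3.

3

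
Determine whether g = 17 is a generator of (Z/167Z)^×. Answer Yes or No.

φ(167) = 167 − 1 = 166 = 2 · 83.
An element g generates (Z/167Z)^× iff g^(166/q) ≢ 1 (mod 167) for each prime q ∈ {2, 83}.
17^83 ≡ 166 (mod 167)  [q = 2: ≢ 1 ✓]
17^2 ≡ 122 (mod 167)  [q = 83: ≢ 1 ✓]
All checks pass, so 17 has order 166 and is a primitive root modulo 167.

Yes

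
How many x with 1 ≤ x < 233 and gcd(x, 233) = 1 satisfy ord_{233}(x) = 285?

0

φ(233) = 233 − 1 = 232 = 2^3 · 29.
Since (Z/233Z)^× is cyclic of order 232, the number of elements of order d is φ(d) when d | 232 and 0 otherwise.
285 does not divide 232, so no element of (Z/233Z)^× has order 285.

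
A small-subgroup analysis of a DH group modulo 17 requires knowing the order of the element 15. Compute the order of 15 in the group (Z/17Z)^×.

8

By Lagrange's theorem, ord_17(15) divides φ(17) = 17 − 1 = 16 = 2^4.
Divisors of 16: 1, 2, 4, 8, 16.
Evaluate successive powers at the divisors of 16:
15^1 ≡ 15
15^2 ≡ 4
15^4 ≡ 16
15^8 ≡ 1
So ord_17(15) = 8.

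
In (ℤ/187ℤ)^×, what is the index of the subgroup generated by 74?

2

The order of 74 must divide φ(187) = φ(11·17) = (11−1)·(17−1) = 10·16 = 160 = 2^5 · 5.
Divisors of 160: 1, 2, 4, 5, 8, 10, 16, 20, 32, 40, 80, 160.
Check 74^d mod 187 for each divisor in increasing order:
74^1 ≡ 74 (mod 187)
74^2 ≡ 53 (mod 187)
74^4 ≡ 4 (mod 187)
74^5 ≡ 109 (mod 187)
74^8 ≡ 16 (mod 187)
74^10 ≡ 100 (mod 187)
74^16 ≡ 69 (mod 187)
74^20 ≡ 89 (mod 187)
74^32 ≡ 86 (mod 187)
74^40 ≡ 67 (mod 187)
74^80 ≡ 1 (mod 187) ✓
The order of 74 is 80, so the subgroup it generates has 80 elements.
Index = |(Z/187Z)^×| / |⟨74⟩| = 160 / 80 = 2.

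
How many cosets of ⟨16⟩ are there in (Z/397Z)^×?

36

By Lagrange's theorem, ord_397(16) divides φ(397) = 397 − 1 = 396 = 2^2 · 3^2 · 11.
Divisors of 396: 1, 2, 3, 4, 6, 9, 11, 12, 18, 22, 33, 36, 44, 66, 99, 132, 198, 396.
Compute 16^d (mod 397) for the divisors d until we hit 1:
16^1 ≡ 16 (mod 397)
16^2 ≡ 256 (mod 397)
16^3 ≡ 126 (mod 397)
16^4 ≡ 31 (mod 397)
16^6 ≡ 393 (mod 397)
16^9 ≡ 290 (mod 397)
16^11 ≡ 1 (mod 397) ✓
Thus |⟨16⟩| = ord(16) = 11.
The index is φ(397) / ord(16) = 396 / 11 = 36.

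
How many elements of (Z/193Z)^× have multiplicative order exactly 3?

φ(193) = 193 − 1 = 192 = 2^6 · 3.
(Z/193Z)^× is cyclic (|G| = 192); a cyclic group of order m has exactly φ(d) elements of each order d | m, and none otherwise.
3 | 192, and φ(3) = 3 − 1 = 2.

2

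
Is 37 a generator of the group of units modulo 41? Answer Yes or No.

φ(41) = 41 − 1 = 40 = 2^3 · 5.
An element g generates (Z/41Z)^× iff g^(40/q) ≢ 1 (mod 41) for each prime q ∈ {2, 5}.
37^20 ≡ 1 (mod 41)  [q = 2: ≡ 1 ✗]
37^8 ≡ 18 (mod 41)  [q = 5: ≢ 1 ✓]
37^20 ≡ 1 shows ord(37) | 20, strictly less than φ(41); not a primitive root.

No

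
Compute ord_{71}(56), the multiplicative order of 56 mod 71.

70

ord(56) | φ(71) = 71 − 1 = 70 = 2 · 5 · 7.
Divisors of 70: 1, 2, 5, 7, 10, 14, 35, 70.
Test each divisor d:
56^1 ≡ 56 (mod 71)
56^2 ≡ 12 (mod 71)
56^5 ≡ 41 (mod 71)
56^7 ≡ 66 (mod 71)
56^10 ≡ 48 (mod 71)
56^14 ≡ 25 (mod 71)
56^35 ≡ 70 (mod 71)
56^70 ≡ 1 (mod 71) ✓
Therefore the multiplicative order of 56 modulo 71 is 70.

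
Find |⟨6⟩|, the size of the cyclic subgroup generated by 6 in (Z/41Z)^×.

40

ord(6) | φ(41) = 41 − 1 = 40 = 2^3 · 5.
Divisors of 40: 1, 2, 4, 5, 8, 10, 20, 40.
Test each divisor d:
6^1 ≡ 6
6^2 ≡ 36
6^4 ≡ 25
6^5 ≡ 27
6^8 ≡ 10
6^10 ≡ 32
6^20 ≡ 40
6^40 ≡ 1
Hence ord(6) = 40.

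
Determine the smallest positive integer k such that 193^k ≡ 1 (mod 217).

The order of 193 must divide φ(217) = φ(7·31) = (7−1)·(31−1) = 6·30 = 180 = 2^2 · 3^2 · 5.
Divisors of 180: 1, 2, 3, 4, 5, 6, 9, 10, 12, 15, 18, 20, 30, 36, 45, 60, 90, 180.
Evaluate successive powers at the divisors of 180:
193^1 ≡ 193 (mod 217)
193^2 ≡ 142 (mod 217)
193^3 ≡ 64 (mod 217)
193^4 ≡ 200 (mod 217)
193^5 ≡ 191 (mod 217)
193^6 ≡ 190 (mod 217)
193^9 ≡ 8 (mod 217)
193^10 ≡ 25 (mod 217)
193^12 ≡ 78 (mod 217)
193^15 ≡ 1 (mod 217) ✓
Therefore the multiplicative order of 193 modulo 217 is 15.

15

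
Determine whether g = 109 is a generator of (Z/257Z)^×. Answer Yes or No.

Yes

φ(257) = 257 − 1 = 256 = 2^8.
An element g generates (Z/257Z)^× iff g^(256/q) ≢ 1 (mod 257) for each prime q ∈ {2}.
109^128 ≡ 256 (mod 257)  [q = 2: ≢ 1 ✓]
None equal 1, so ord_257(109) = 256: 109 is a primitive root.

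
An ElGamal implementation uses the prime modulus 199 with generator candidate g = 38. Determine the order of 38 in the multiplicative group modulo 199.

ord(38) | φ(199) = 199 − 1 = 198 = 2 · 3^2 · 11.
Divisors of 198: 1, 2, 3, 6, 9, 11, 18, 22, 33, 66, 99, 198.
Compute 38^d (mod 199) for the divisors d until we hit 1:
38^1 ≡ 38 (mod 199)
38^2 ≡ 51 (mod 199)
38^3 ≡ 147 (mod 199)
38^6 ≡ 117 (mod 199)
38^9 ≡ 85 (mod 199)
38^11 ≡ 156 (mod 199)
38^18 ≡ 61 (mod 199)
38^22 ≡ 58 (mod 199)
38^33 ≡ 93 (mod 199)
38^66 ≡ 92 (mod 199)
38^99 ≡ 198 (mod 199)
38^198 ≡ 1 (mod 199) ✓
So ord_199(38) = 198.

198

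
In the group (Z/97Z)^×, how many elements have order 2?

φ(97) = 97 − 1 = 96 = 2^5 · 3.
Since (Z/97Z)^× is cyclic of order 96, the number of elements of order d is φ(d) when d | 96 and 0 otherwise.
2 | 96, and φ(2) = 2 − 1 = 1.

1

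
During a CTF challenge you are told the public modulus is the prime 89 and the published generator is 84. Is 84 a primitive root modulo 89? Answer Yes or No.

φ(89) = 89 − 1 = 88 = 2^3 · 11.
An element g generates (Z/89Z)^× iff g^(88/q) ≢ 1 (mod 89) for each prime q ∈ {2, 11}.
84^44 ≡ 1 (mod 89)  [q = 2: ≡ 1 ✗]
84^8 ≡ 4 (mod 89)  [q = 11: ≢ 1 ✓]
Since 84^44 ≡ 1, the order of 84 divides 44 < 88, so 84 is not a primitive root.

No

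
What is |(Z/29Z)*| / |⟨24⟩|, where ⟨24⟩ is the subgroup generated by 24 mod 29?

4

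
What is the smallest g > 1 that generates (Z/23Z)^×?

φ(23) = 23 − 1 = 22 = 2 · 11.
g is a primitive root iff g^(22/q) ≢ 1 (mod 23) for each prime q ∈ {2, 11}.
g = 2: 2^11 ≡ 1 — hits 1, so not a primitive root.
g = 3: 3^11 ≡ 1 — hits 1, so not a primitive root.
g = 4: 4^11 ≡ 1 — hits 1, so not a primitive root.
g = 5: 5^11 ≡ 22; 5^2 ≡ 2 — none is 1, so 5 is a primitive root.
So 5 is the smallest generator of (Z/23Z)^×.

5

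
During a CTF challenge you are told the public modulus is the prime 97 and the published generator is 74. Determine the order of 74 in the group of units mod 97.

Since 74 ∈ (Z/97Z)^×, its order divides φ(97) = 97 − 1 = 96 = 2^5 · 3.
Divisors of 96: 1, 2, 3, 4, 6, 8, 12, 16, 24, 32, 48, 96.
Check 74^d mod 97 for each divisor in increasing order:
74^1 ≡ 74 (mod 97)
74^2 ≡ 44 (mod 97)
74^3 ≡ 55 (mod 97)
74^4 ≡ 93 (mod 97)
74^6 ≡ 18 (mod 97)
74^8 ≡ 16 (mod 97)
74^12 ≡ 33 (mod 97)
74^16 ≡ 62 (mod 97)
74^24 ≡ 22 (mod 97)
74^32 ≡ 61 (mod 97)
74^48 ≡ 96 (mod 97)
74^96 ≡ 1 (mod 97) ✓
So ord_97(74) = 96.

96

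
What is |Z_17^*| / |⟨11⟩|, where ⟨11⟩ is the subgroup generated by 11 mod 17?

1

By Lagrange's theorem, ord_17(11) divides φ(17) = 17 − 1 = 16 = 2^4.
Divisors of 16: 1, 2, 4, 8, 16.
Check 11^d mod 17 for each divisor in increasing order:
11^1 ≡ 11 (mod 17)
11^2 ≡ 2 (mod 17)
11^4 ≡ 4 (mod 17)
11^8 ≡ 16 (mod 17)
11^16 ≡ 1 (mod 17) ✓
The order of 11 is 16, so the subgroup it generates has 16 elements.
Index = |(Z/17Z)^×| / |⟨11⟩| = 16 / 16 = 1.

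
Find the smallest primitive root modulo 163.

φ(163) = 163 − 1 = 162 = 2 · 3^4.
g is a primitive root iff g^(162/q) ≢ 1 (mod 163) for each prime q ∈ {2, 3}.
g = 2: 2^81 ≡ 162; 2^54 ≡ 104 — none is 1, so 2 is a primitive root.
Hence the least primitive root of 163 is 2.

2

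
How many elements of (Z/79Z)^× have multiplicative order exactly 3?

φ(79) = 79 − 1 = 78 = 2 · 3 · 13.
In a cyclic group of order 78, there are φ(d) elements of order d for each divisor d of 78, and zero for non-divisors.
3 | 78, and φ(3) = 3 − 1 = 2.

2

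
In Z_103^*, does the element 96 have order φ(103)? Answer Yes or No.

Yes

φ(103) = 103 − 1 = 102 = 2 · 3 · 17.
It suffices to check that the order of 96 is not a proper divisor of 102: compute 96^(102/q) for q ∈ {2, 3, 17}.
96^51 ≡ 102 (mod 103)  [q = 2: ≢ 1 ✓]
96^34 ≡ 56 (mod 103)  [q = 3: ≢ 1 ✓]
96^6 ≡ 23 (mod 103)  [q = 17: ≢ 1 ✓]
All checks pass, so 96 has order 102 and is a primitive root modulo 103.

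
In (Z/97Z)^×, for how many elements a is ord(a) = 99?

φ(97) = 97 − 1 = 96 = 2^5 · 3.
In a cyclic group of order 96, there are φ(d) elements of order d for each divisor d of 96, and zero for non-divisors.
Since 99 ∤ 96, the count is 0.

0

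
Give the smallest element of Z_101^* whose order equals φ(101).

2

φ(101) = 101 − 1 = 100 = 2^2 · 5^2.
g is a primitive root iff g^(100/q) ≢ 1 (mod 101) for each prime q ∈ {2, 5}.
g = 2: 2^50 ≡ 100; 2^20 ≡ 95 — none is 1, so 2 is a primitive root.
Hence the least primitive root of 101 is 2.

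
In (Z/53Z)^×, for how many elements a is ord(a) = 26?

φ(53) = 53 − 1 = 52 = 2^2 · 13.
In a cyclic group of order 52, there are φ(d) elements of order d for each divisor d of 52, and zero for non-divisors.
26 = 2 · 13 divides 52, and φ(26) = 12.

12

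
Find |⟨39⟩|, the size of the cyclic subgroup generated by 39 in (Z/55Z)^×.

By Lagrange's theorem, ord_55(39) divides φ(55) = φ(5·11) = (5−1)·(11−1) = 4·10 = 40 = 2^3 · 5.
Divisors of 40: 1, 2, 4, 5, 8, 10, 20, 40.
Evaluate successive powers at the divisors of 40:
39^1 ≡ 39
39^2 ≡ 36
39^4 ≡ 31
39^5 ≡ 54
39^8 ≡ 26
39^10 ≡ 1
Hence ord(39) = 10.

10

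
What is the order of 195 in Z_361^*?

171

ord(195) | φ(361) = φ(19^2) = 19·(19−1) = 342 = 2 · 3^2 · 19.
Divisors of 342: 1, 2, 3, 6, 9, 18, 19, 38, 57, 114, 171, 342.
Compute 195^d (mod 361) for the divisors d until we hit 1:
195^1 ≡ 195
195^2 ≡ 120
195^3 ≡ 296
195^6 ≡ 254
195^9 ≡ 96
195^18 ≡ 191
195^19 ≡ 62
195^38 ≡ 234
195^57 ≡ 68
195^114 ≡ 292
195^171 ≡ 1
The smallest such exponent is 171, so the order of 195 is 171.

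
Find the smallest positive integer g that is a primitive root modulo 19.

2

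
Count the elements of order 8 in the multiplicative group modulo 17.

4

φ(17) = 17 − 1 = 16 = 2^4.
In a cyclic group of order 16, there are φ(d) elements of order d for each divisor d of 16, and zero for non-divisors.
8 = 2^3 divides 16, and φ(8) = 4.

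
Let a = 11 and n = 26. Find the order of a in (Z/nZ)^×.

12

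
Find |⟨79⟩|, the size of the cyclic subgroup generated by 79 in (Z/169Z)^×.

By Lagrange's theorem, ord_169(79) divides φ(169) = φ(13^2) = 13·(13−1) = 156 = 2^2 · 3 · 13.
Divisors of 156: 1, 2, 3, 4, 6, 12, 13, 26, 39, 52, 78, 156.
Test each divisor d:
79^1 ≡ 79 (mod 169)
79^2 ≡ 157 (mod 169)
79^3 ≡ 66 (mod 169)
79^4 ≡ 144 (mod 169)
79^6 ≡ 131 (mod 169)
79^12 ≡ 92 (mod 169)
79^13 ≡ 1 (mod 169) ✓
So ord_169(79) = 13.

13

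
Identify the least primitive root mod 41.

φ(41) = 41 − 1 = 40 = 2^3 · 5.
g is a primitive root iff g^(40/q) ≢ 1 (mod 41) for each prime q ∈ {2, 5}.
g = 2: 2^20 ≡ 1 — hits 1, so not a primitive root.
g = 3: 3^20 ≡ 40; 3^8 ≡ 1 — hits 1, so not a primitive root.
g = 4: 4^20 ≡ 1 — hits 1, so not a primitive root.
g = 5: 5^20 ≡ 1 — hits 1, so not a primitive root.
g = 6: 6^20 ≡ 40; 6^8 ≡ 10 — none is 1, so 6 is a primitive root.
So 6 is the smallest generator of (Z/41Z)^×.

6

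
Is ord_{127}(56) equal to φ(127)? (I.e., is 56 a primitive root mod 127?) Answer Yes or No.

Yes

φ(127) = 127 − 1 = 126 = 2 · 3^2 · 7.
It suffices to check that the order of 56 is not a proper divisor of 126: compute 56^(126/q) for q ∈ {2, 3, 7}.
56^63 ≡ 126 (mod 127)  [q = 2: ≢ 1 ✓]
56^42 ≡ 107 (mod 127)  [q = 3: ≢ 1 ✓]
56^18 ≡ 16 (mod 127)  [q = 7: ≢ 1 ✓]
None equal 1, so ord_127(56) = 126: 56 is a primitive root.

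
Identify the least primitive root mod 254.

3

φ(254) = φ(2)·φ(127) = 1·126 = 126 = 2 · 3^2 · 7.
g is a primitive root iff g^(126/q) ≢ 1 (mod 254) for each prime q ∈ {2, 3, 7}.
g = 2: gcd(2, 254) = 2 > 1, not a unit — skip.
g = 3: 3^63 ≡ 253; 3^42 ≡ 107; 3^18 ≡ 131 — none is 1, so 3 is a primitive root.
The smallest primitive root modulo 254 is 3.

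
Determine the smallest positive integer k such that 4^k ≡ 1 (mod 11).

5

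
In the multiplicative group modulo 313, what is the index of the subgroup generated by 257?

3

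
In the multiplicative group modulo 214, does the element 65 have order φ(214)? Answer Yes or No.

Yes

φ(214) = φ(2)·φ(107) = 1·106 = 106 = 2 · 53.
An element g generates (Z/214Z)^× iff g^(106/q) ≢ 1 (mod 214) for each prime q ∈ {2, 53}.
65^53 ≡ 213 (mod 214)  [q = 2: ≢ 1 ✓]
65^2 ≡ 159 (mod 214)  [q = 53: ≢ 1 ✓]
None equal 1, so ord_214(65) = 106: 65 is a primitive root.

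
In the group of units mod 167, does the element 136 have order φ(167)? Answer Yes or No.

Yes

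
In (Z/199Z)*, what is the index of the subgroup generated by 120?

1

Since 120 ∈ (Z/199Z)^×, its order divides φ(199) = 199 − 1 = 198 = 2 · 3^2 · 11.
Divisors of 198: 1, 2, 3, 6, 9, 11, 18, 22, 33, 66, 99, 198.
Compute 120^d (mod 199) for the divisors d until we hit 1:
120^1 ≡ 120 (mod 199)
120^2 ≡ 72 (mod 199)
120^3 ≡ 83 (mod 199)
120^6 ≡ 123 (mod 199)
120^9 ≡ 60 (mod 199)
120^11 ≡ 141 (mod 199)
120^18 ≡ 18 (mod 199)
120^22 ≡ 180 (mod 199)
120^33 ≡ 107 (mod 199)
120^66 ≡ 106 (mod 199)
120^99 ≡ 198 (mod 199)
120^198 ≡ 1 (mod 199) ✓
The order of 120 is 198, so the subgroup it generates has 198 elements.
Index = |(Z/199Z)^×| / |⟨120⟩| = 198 / 198 = 1.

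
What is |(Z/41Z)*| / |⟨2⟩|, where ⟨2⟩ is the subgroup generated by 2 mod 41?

ord(2) | φ(41) = 41 − 1 = 40 = 2^3 · 5.
Divisors of 40: 1, 2, 4, 5, 8, 10, 20, 40.
Test each divisor d:
2^1 ≡ 2 (mod 41)
2^2 ≡ 4 (mod 41)
2^4 ≡ 16 (mod 41)
2^5 ≡ 32 (mod 41)
2^8 ≡ 10 (mod 41)
2^10 ≡ 40 (mod 41)
2^20 ≡ 1 (mod 41) ✓
Thus |⟨2⟩| = ord(2) = 20.
[(Z/41Z)^× : ⟨2⟩] = 40/20 = 2.

2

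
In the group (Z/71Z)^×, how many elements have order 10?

4

φ(71) = 71 − 1 = 70 = 2 · 5 · 7.
In a cyclic group of order 70, there are φ(d) elements of order d for each divisor d of 70, and zero for non-divisors.
10 = 2 · 5 divides 70, and φ(10) = 4.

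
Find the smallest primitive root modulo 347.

2

φ(347) = 347 − 1 = 346 = 2 · 173.
g is a primitive root iff g^(346/q) ≢ 1 (mod 347) for each prime q ∈ {2, 173}.
g = 2: 2^173 ≡ 346; 2^2 ≡ 4 — none is 1, so 2 is a primitive root.
Hence the least primitive root of 347 is 2.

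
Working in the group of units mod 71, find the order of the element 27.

35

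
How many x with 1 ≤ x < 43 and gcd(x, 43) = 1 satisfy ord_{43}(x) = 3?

φ(43) = 43 − 1 = 42 = 2 · 3 · 7.
Since (Z/43Z)^× is cyclic of order 42, the number of elements of order d is φ(d) when d | 42 and 0 otherwise.
3 | 42, and φ(3) = 3 − 1 = 2.

2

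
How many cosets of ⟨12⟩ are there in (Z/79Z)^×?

3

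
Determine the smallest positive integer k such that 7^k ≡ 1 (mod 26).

12

The order of 7 must divide φ(26) = φ(2)·φ(13) = 1·12 = 12 = 2^2 · 3.
Divisors of 12: 1, 2, 3, 4, 6, 12.
Compute 7^d (mod 26) for the divisors d until we hit 1:
7^1 ≡ 7 (mod 26)
7^2 ≡ 23 (mod 26)
7^3 ≡ 5 (mod 26)
7^4 ≡ 9 (mod 26)
7^6 ≡ 25 (mod 26)
7^12 ≡ 1 (mod 26) ✓
So ord_26(7) = 12.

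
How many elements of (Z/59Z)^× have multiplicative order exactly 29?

28

φ(59) = 59 − 1 = 58 = 2 · 29.
In a cyclic group of order 58, there are φ(d) elements of order d for each divisor d of 58, and zero for non-divisors.
29 | 58, and φ(29) = 29 − 1 = 28.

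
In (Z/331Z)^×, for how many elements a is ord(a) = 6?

2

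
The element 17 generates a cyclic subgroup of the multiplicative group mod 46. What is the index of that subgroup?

Since 17 ∈ (Z/46Z)^×, its order divides φ(46) = φ(2)·φ(23) = 1·22 = 22 = 2 · 11.
Divisors of 22: 1, 2, 11, 22.
Test each divisor d:
17^1 ≡ 17
17^2 ≡ 13
17^11 ≡ 45
17^22 ≡ 1
The order of 17 is 22, so the subgroup it generates has 22 elements.
Index = |(Z/46Z)^×| / |⟨17⟩| = 22 / 22 = 1.

1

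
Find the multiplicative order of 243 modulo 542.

The order of 243 must divide φ(542) = φ(2)·φ(271) = 1·270 = 270 = 2 · 3^3 · 5.
Divisors of 270: 1, 2, 3, 5, 6, 9, 10, 15, 18, 27, 30, 45, 54, 90, 135, 270.
Test each divisor d:
243^1 ≡ 243 (mod 542)
243^2 ≡ 513 (mod 542)
243^3 ≡ 541 (mod 542)
243^5 ≡ 29 (mod 542)
243^6 ≡ 1 (mod 542) ✓
Hence ord(243) = 6.

6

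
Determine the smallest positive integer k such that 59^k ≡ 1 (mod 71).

70

ord(59) | φ(71) = 71 − 1 = 70 = 2 · 5 · 7.
Divisors of 70: 1, 2, 5, 7, 10, 14, 35, 70.
Compute 59^d (mod 71) for the divisors d until we hit 1:
59^1 ≡ 59 (mod 71)
59^2 ≡ 2 (mod 71)
59^5 ≡ 23 (mod 71)
59^7 ≡ 46 (mod 71)
59^10 ≡ 32 (mod 71)
59^14 ≡ 57 (mod 71)
59^35 ≡ 70 (mod 71)
59^70 ≡ 1 (mod 71) ✓
The smallest such exponent is 70, so the order of 59 is 70.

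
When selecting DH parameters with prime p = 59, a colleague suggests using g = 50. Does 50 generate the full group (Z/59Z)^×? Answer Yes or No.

Yes

φ(59) = 59 − 1 = 58 = 2 · 29.
Test 50^(58/q) mod 59 for each prime factor q of 58:
50^29 ≡ 58 (mod 59)  [q = 2: ≢ 1 ✓]
50^2 ≡ 22 (mod 59)  [q = 29: ≢ 1 ✓]
Every test exponent gives a nontrivial residue, hence 50 generates the full group.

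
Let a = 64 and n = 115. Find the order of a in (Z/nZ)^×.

22

Since 64 ∈ (Z/115Z)^×, its order divides φ(115) = φ(5·23) = (5−1)·(23−1) = 4·22 = 88 = 2^3 · 11.
Divisors of 88: 1, 2, 4, 8, 11, 22, 44, 88.
Test each divisor d:
64^1 ≡ 64
64^2 ≡ 71
64^4 ≡ 96
64^8 ≡ 16
64^11 ≡ 24
64^22 ≡ 1
Hence ord(64) = 22.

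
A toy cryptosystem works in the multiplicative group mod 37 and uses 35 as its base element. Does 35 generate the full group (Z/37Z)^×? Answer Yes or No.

φ(37) = 37 − 1 = 36 = 2^2 · 3^2.
Test 35^(36/q) mod 37 for each prime factor q of 36:
35^18 ≡ 36 (mod 37)  [q = 2: ≢ 1 ✓]
35^12 ≡ 26 (mod 37)  [q = 3: ≢ 1 ✓]
All checks pass, so 35 has order 36 and is a primitive root modulo 37.

Yes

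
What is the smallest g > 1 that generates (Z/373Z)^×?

2

φ(373) = 373 − 1 = 372 = 2^2 · 3 · 31.
g is a primitive root iff g^(372/q) ≢ 1 (mod 373) for each prime q ∈ {2, 3, 31}.
g = 2: 2^186 ≡ 372; 2^124 ≡ 284; 2^12 ≡ 366 — none is 1, so 2 is a primitive root.
So 2 is the smallest generator of (Z/373Z)^×.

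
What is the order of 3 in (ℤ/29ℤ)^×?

28

Since 3 ∈ (Z/29Z)^×, its order divides φ(29) = 29 − 1 = 28 = 2^2 · 7.
Divisors of 28: 1, 2, 4, 7, 14, 28.
Check 3^d mod 29 for each divisor in increasing order:
3^1 ≡ 3 (mod 29)
3^2 ≡ 9 (mod 29)
3^4 ≡ 23 (mod 29)
3^7 ≡ 12 (mod 29)
3^14 ≡ 28 (mod 29)
3^28 ≡ 1 (mod 29) ✓
Hence ord(3) = 28.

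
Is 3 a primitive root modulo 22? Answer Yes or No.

No

φ(22) = φ(2)·φ(11) = 1·10 = 10 = 2 · 5.
It suffices to check that the order of 3 is not a proper divisor of 10: compute 3^(10/q) for q ∈ {2, 5}.
3^5 ≡ 1 (mod 22)  [q = 2: ≡ 1 ✗]
3^2 ≡ 9 (mod 22)  [q = 5: ≢ 1 ✓]
The check at q = 2 fails, so 3 generates a proper subgroup.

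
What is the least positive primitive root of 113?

φ(113) = 113 − 1 = 112 = 2^4 · 7.
g is a primitive root iff g^(112/q) ≢ 1 (mod 113) for each prime q ∈ {2, 7}.
g = 2: 2^56 ≡ 1 — hits 1, so not a primitive root.
g = 3: 3^56 ≡ 112; 3^16 ≡ 49 — none is 1, so 3 is a primitive root.
Hence the least primitive root of 113 is 3.

3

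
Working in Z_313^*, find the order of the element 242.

ord(242) | φ(313) = 313 − 1 = 312 = 2^3 · 3 · 13.
Divisors of 312: 1, 2, 3, 4, 6, 8, 12, 13, 24, 26, 39, 52, 78, 104, 156, 312.
Check 242^d mod 313 for each divisor in increasing order:
242^1 ≡ 242
242^2 ≡ 33
242^3 ≡ 161
242^4 ≡ 150
242^6 ≡ 255
242^8 ≡ 277
242^12 ≡ 234
242^13 ≡ 288
242^24 ≡ 294
242^26 ≡ 312
242^39 ≡ 25
242^52 ≡ 1
Therefore the multiplicative order of 242 modulo 313 is 52.

52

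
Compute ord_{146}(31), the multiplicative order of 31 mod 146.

72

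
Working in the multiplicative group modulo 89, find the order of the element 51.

88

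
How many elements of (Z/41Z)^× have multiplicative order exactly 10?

φ(41) = 41 − 1 = 40 = 2^3 · 5.
Since (Z/41Z)^× is cyclic of order 40, the number of elements of order d is φ(d) when d | 40 and 0 otherwise.
10 = 2 · 5 divides 40, and φ(10) = 4.

4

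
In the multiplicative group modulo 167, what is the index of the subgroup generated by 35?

The order of 35 must divide φ(167) = 167 − 1 = 166 = 2 · 83.
Divisors of 166: 1, 2, 83, 166.
Check 35^d mod 167 for each divisor in increasing order:
35^1 ≡ 35 (mod 167)
35^2 ≡ 56 (mod 167)
35^83 ≡ 166 (mod 167)
35^166 ≡ 1 (mod 167) ✓
The order of 35 is 166, so the subgroup it generates has 166 elements.
[(Z/167Z)^× : ⟨35⟩] = 166/166 = 1.

1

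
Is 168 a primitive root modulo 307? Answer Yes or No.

φ(307) = 307 − 1 = 306 = 2 · 3^2 · 17.
An element g generates (Z/307Z)^× iff g^(306/q) ≢ 1 (mod 307) for each prime q ∈ {2, 3, 17}.
168^153 ≡ 1 (mod 307)  [q = 2: ≡ 1 ✗]
168^102 ≡ 17 (mod 307)  [q = 3: ≢ 1 ✓]
168^18 ≡ 1 (mod 307)  [q = 17: ≡ 1 ✗]
168^153 ≡ 1 shows ord(168) | 153, strictly less than φ(307); not a primitive root.

No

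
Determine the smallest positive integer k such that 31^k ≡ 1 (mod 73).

72

By Lagrange's theorem, ord_73(31) divides φ(73) = 73 − 1 = 72 = 2^3 · 3^2.
Divisors of 72: 1, 2, 3, 4, 6, 8, 9, 12, 18, 24, 36, 72.
Test each divisor d:
31^1 ≡ 31 (mod 73)
31^2 ≡ 12 (mod 73)
31^3 ≡ 7 (mod 73)
31^4 ≡ 71 (mod 73)
31^6 ≡ 49 (mod 73)
31^8 ≡ 4 (mod 73)
31^9 ≡ 51 (mod 73)
31^12 ≡ 65 (mod 73)
31^18 ≡ 46 (mod 73)
31^24 ≡ 64 (mod 73)
31^36 ≡ 72 (mod 73)
31^72 ≡ 1 (mod 73) ✓
Hence ord(31) = 72.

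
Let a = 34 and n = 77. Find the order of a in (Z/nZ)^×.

2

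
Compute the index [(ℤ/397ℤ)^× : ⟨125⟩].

3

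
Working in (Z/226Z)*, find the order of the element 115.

28

ord(115) | φ(226) = φ(2)·φ(113) = 1·112 = 112 = 2^4 · 7.
Divisors of 112: 1, 2, 4, 7, 8, 14, 16, 28, 56, 112.
Compute 115^d (mod 226) for the divisors d until we hit 1:
115^1 ≡ 115
115^2 ≡ 117
115^4 ≡ 129
115^7 ≡ 15
115^8 ≡ 143
115^14 ≡ 225
115^16 ≡ 109
115^28 ≡ 1
So ord_226(115) = 28.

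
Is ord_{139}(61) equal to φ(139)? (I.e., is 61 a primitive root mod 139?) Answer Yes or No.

φ(139) = 139 − 1 = 138 = 2 · 3 · 23.
An element g generates (Z/139Z)^× iff g^(138/q) ≢ 1 (mod 139) for each prime q ∈ {2, 3, 23}.
61^69 ≡ 138 (mod 139)  [q = 2: ≢ 1 ✓]
61^46 ≡ 96 (mod 139)  [q = 3: ≢ 1 ✓]
61^6 ≡ 36 (mod 139)  [q = 23: ≢ 1 ✓]
All checks pass, so 61 has order 138 and is a primitive root modulo 139.

Yes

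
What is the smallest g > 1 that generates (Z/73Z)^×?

5

φ(73) = 73 − 1 = 72 = 2^3 · 3^2.
Test candidates g = 2, 3, … against the prime factors q ∈ {2, 3} of φ(73): g is a generator iff g^(72/q) ≢ 1 for every such q.
g = 2: 2^36 ≡ 1 — hits 1, so not a primitive root.
g = 3: 3^36 ≡ 1 — hits 1, so not a primitive root.
g = 4: 4^36 ≡ 1 — hits 1, so not a primitive root.
g = 5: 5^36 ≡ 72; 5^24 ≡ 8 — none is 1, so 5 is a primitive root.
So 5 is the smallest generator of (Z/73Z)^×.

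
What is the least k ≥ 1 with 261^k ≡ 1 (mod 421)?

By Lagrange's theorem, ord_421(261) divides φ(421) = 421 − 1 = 420 = 2^2 · 3 · 5 · 7.
Divisors of 420: 1, 2, 3, 4, 5, 6, 7, 10, 12, 14, 15, 20, 21, 28, 30, 35, 42, 60, 70, 84, 105, 140, 210, 420.
Check 261^d mod 421 for each divisor in increasing order:
261^1 ≡ 261
261^2 ≡ 340
261^3 ≡ 330
261^4 ≡ 246
261^5 ≡ 214
261^6 ≡ 282
261^7 ≡ 348
261^10 ≡ 328
261^12 ≡ 376
261^14 ≡ 277
261^15 ≡ 306
261^20 ≡ 229
261^21 ≡ 408
261^28 ≡ 107
261^30 ≡ 174
261^35 ≡ 188
261^42 ≡ 169
261^60 ≡ 385
261^70 ≡ 401
261^84 ≡ 354
261^105 ≡ 29
261^140 ≡ 400
261^210 ≡ 420
261^420 ≡ 1
The smallest such exponent is 420, so the order of 261 is 420.

420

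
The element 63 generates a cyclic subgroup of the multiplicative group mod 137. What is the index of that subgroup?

By Lagrange's theorem, ord_137(63) divides φ(137) = 137 − 1 = 136 = 2^3 · 17.
Divisors of 136: 1, 2, 4, 8, 17, 34, 68, 136.
Evaluate successive powers at the divisors of 136:
63^1 ≡ 63 (mod 137)
63^2 ≡ 133 (mod 137)
63^4 ≡ 16 (mod 137)
63^8 ≡ 119 (mod 137)
63^17 ≡ 136 (mod 137)
63^34 ≡ 1 (mod 137) ✓
The order of 63 is 34, so the subgroup it generates has 34 elements.
Index = |(Z/137Z)^×| / |⟨63⟩| = 136 / 34 = 4.

4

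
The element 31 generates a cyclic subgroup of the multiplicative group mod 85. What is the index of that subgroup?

4

By Lagrange's theorem, ord_85(31) divides φ(85) = φ(5·17) = (5−1)·(17−1) = 4·16 = 64 = 2^6.
Divisors of 64: 1, 2, 4, 8, 16, 32, 64.
Test each divisor d:
31^1 ≡ 31 (mod 85)
31^2 ≡ 26 (mod 85)
31^4 ≡ 81 (mod 85)
31^8 ≡ 16 (mod 85)
31^16 ≡ 1 (mod 85) ✓
Thus |⟨31⟩| = ord(31) = 16.
[(Z/85Z)^× : ⟨31⟩] = 64/16 = 4.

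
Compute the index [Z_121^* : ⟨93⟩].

2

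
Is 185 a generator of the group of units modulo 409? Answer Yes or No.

Yes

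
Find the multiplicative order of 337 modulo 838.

209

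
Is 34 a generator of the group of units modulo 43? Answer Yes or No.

Yes

φ(43) = 43 − 1 = 42 = 2 · 3 · 7.
Test 34^(42/q) mod 43 for each prime factor q of 42:
34^21 ≡ 42 (mod 43)  [q = 2: ≢ 1 ✓]
34^14 ≡ 6 (mod 43)  [q = 3: ≢ 1 ✓]
34^6 ≡ 4 (mod 43)  [q = 7: ≢ 1 ✓]
Every test exponent gives a nontrivial residue, hence 34 generates the full group.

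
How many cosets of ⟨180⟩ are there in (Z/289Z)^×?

ord(180) | φ(289) = φ(17^2) = 17·(17−1) = 272 = 2^4 · 17.
Divisors of 272: 1, 2, 4, 8, 16, 17, 34, 68, 136, 272.
Compute 180^d (mod 289) for the divisors d until we hit 1:
180^1 ≡ 180 (mod 289)
180^2 ≡ 32 (mod 289)
180^4 ≡ 157 (mod 289)
180^8 ≡ 84 (mod 289)
180^16 ≡ 120 (mod 289)
180^17 ≡ 214 (mod 289)
180^34 ≡ 134 (mod 289)
180^68 ≡ 38 (mod 289)
180^136 ≡ 288 (mod 289)
180^272 ≡ 1 (mod 289) ✓
The order of 180 is 272, so the subgroup it generates has 272 elements.
The index is φ(289) / ord(180) = 272 / 272 = 1.

1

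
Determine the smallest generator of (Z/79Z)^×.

φ(79) = 79 − 1 = 78 = 2 · 3 · 13.
g is a primitive root iff g^(78/q) ≢ 1 (mod 79) for each prime q ∈ {2, 3, 13}.
g = 2: 2^39 ≡ 1 — hits 1, so not a primitive root.
g = 3: 3^39 ≡ 78; 3^26 ≡ 23; 3^6 ≡ 18 — none is 1, so 3 is a primitive root.
Hence the least primitive root of 79 is 3.

3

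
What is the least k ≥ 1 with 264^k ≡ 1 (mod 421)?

140

ord(264) | φ(421) = 421 − 1 = 420 = 2^2 · 3 · 5 · 7.
Divisors of 420: 1, 2, 3, 4, 5, 6, 7, 10, 12, 14, 15, 20, 21, 28, 30, 35, 42, 60, 70, 84, 105, 140, 210, 420.
Evaluate successive powers at the divisors of 420:
264^1 ≡ 264 (mod 421)
264^2 ≡ 231 (mod 421)
264^3 ≡ 360 (mod 421)
264^4 ≡ 315 (mod 421)
264^5 ≡ 223 (mod 421)
264^6 ≡ 353 (mod 421)
264^7 ≡ 151 (mod 421)
264^10 ≡ 51 (mod 421)
264^12 ≡ 414 (mod 421)
264^14 ≡ 67 (mod 421)
264^15 ≡ 6 (mod 421)
264^20 ≡ 75 (mod 421)
264^21 ≡ 13 (mod 421)
264^28 ≡ 279 (mod 421)
264^30 ≡ 36 (mod 421)
264^35 ≡ 29 (mod 421)
264^42 ≡ 169 (mod 421)
264^60 ≡ 33 (mod 421)
264^70 ≡ 420 (mod 421)
264^84 ≡ 354 (mod 421)
264^105 ≡ 392 (mod 421)
264^140 ≡ 1 (mod 421) ✓
The smallest such exponent is 140, so the order of 264 is 140.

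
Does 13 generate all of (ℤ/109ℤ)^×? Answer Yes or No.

Yes

φ(109) = 109 − 1 = 108 = 2^2 · 3^3.
13 is a primitive root mod 109 iff 13^(φ(109)/q) ≢ 1 for every prime q | φ(109), i.e. q ∈ {2, 3}.
13^54 ≡ 108 (mod 109)  [q = 2: ≢ 1 ✓]
13^36 ≡ 63 (mod 109)  [q = 3: ≢ 1 ✓]
Every test exponent gives a nontrivial residue, hence 13 generates the full group.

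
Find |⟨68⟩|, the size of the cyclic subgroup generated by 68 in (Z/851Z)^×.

4

ord(68) | φ(851) = φ(23·37) = (23−1)·(37−1) = 22·36 = 792 = 2^3 · 3^2 · 11.
Divisors of 792: 1, 2, 3, 4, 6, 8, 9, 11, 12, 18, 22, 24, 33, 36, 44, 66, 72, 88, 99, 132, 198, 264, 396, 792.
Evaluate successive powers at the divisors of 792:
68^1 ≡ 68
68^2 ≡ 369
68^3 ≡ 413
68^4 ≡ 1
Therefore the multiplicative order of 68 modulo 851 is 4.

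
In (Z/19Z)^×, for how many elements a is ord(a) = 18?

6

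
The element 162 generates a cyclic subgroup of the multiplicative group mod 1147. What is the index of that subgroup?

Since 162 ∈ (Z/1147Z)^×, its order divides φ(1147) = φ(31·37) = (31−1)·(37−1) = 30·36 = 1080 = 2^3 · 3^3 · 5.
Divisors of 1080: 1, 2, 3, 4, 5, 6, 8, 9, 10, 12, 15, 18, 20, 24, 27, 30, 36, 40, 45, 54, 60, 72, 90, 108, 120, 135, 180, 216, 270, 360, 540, 1080.
Evaluate successive powers at the divisors of 1080:
162^1 ≡ 162 (mod 1147)
162^2 ≡ 1010 (mod 1147)
162^3 ≡ 746 (mod 1147)
162^4 ≡ 417 (mod 1147)
162^5 ≡ 1028 (mod 1147)
162^6 ≡ 221 (mod 1147)
162^8 ≡ 692 (mod 1147)
162^9 ≡ 845 (mod 1147)
162^10 ≡ 397 (mod 1147)
162^12 ≡ 667 (mod 1147)
162^15 ≡ 931 (mod 1147)
162^18 ≡ 591 (mod 1147)
162^20 ≡ 470 (mod 1147)
162^24 ≡ 1000 (mod 1147)
162^27 ≡ 450 (mod 1147)
162^30 ≡ 776 (mod 1147)
162^36 ≡ 593 (mod 1147)
162^40 ≡ 676 (mod 1147)
162^45 ≡ 993 (mod 1147)
162^54 ≡ 628 (mod 1147)
162^60 ≡ 1 (mod 1147) ✓
Thus |⟨162⟩| = ord(162) = 60.
[(Z/1147Z)^× : ⟨162⟩] = 1080/60 = 18.

18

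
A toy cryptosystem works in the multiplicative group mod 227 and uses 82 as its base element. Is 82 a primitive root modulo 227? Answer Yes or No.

No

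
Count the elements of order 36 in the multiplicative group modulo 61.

0

φ(61) = 61 − 1 = 60 = 2^2 · 3 · 5.
In a cyclic group of order 60, there are φ(d) elements of order d for each divisor d of 60, and zero for non-divisors.
36 does not divide 60, so no element of (Z/61Z)^× has order 36.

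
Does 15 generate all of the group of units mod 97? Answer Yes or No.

φ(97) = 97 − 1 = 96 = 2^5 · 3.
An element g generates (Z/97Z)^× iff g^(96/q) ≢ 1 (mod 97) for each prime q ∈ {2, 3}.
15^48 ≡ 96 (mod 97)  [q = 2: ≢ 1 ✓]
15^32 ≡ 61 (mod 97)  [q = 3: ≢ 1 ✓]
None equal 1, so ord_97(15) = 96: 15 is a primitive root.

Yes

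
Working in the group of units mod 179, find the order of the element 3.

89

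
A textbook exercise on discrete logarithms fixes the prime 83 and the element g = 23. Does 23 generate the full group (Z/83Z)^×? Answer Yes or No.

φ(83) = 83 − 1 = 82 = 2 · 41.
Test 23^(82/q) mod 83 for each prime factor q of 82:
23^41 ≡ 1 (mod 83)  [q = 2: ≡ 1 ✗]
23^2 ≡ 31 (mod 83)  [q = 41: ≢ 1 ✓]
23^41 ≡ 1 shows ord(23) | 41, strictly less than φ(83); not a primitive root.

No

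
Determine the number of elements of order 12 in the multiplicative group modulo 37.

4

φ(37) = 37 − 1 = 36 = 2^2 · 3^2.
Since (Z/37Z)^× is cyclic of order 36, the number of elements of order d is φ(d) when d | 36 and 0 otherwise.
12 = 2^2 · 3 divides 36, and φ(12) = 4.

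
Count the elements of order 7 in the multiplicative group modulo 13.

0

φ(13) = 13 − 1 = 12 = 2^2 · 3.
In a cyclic group of order 12, there are φ(d) elements of order d for each divisor d of 12, and zero for non-divisors.
Here 12 is not a multiple of 7, so there are no elements of order 7.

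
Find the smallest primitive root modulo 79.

φ(79) = 79 − 1 = 78 = 2 · 3 · 13.
Test candidates g = 2, 3, … against the prime factors q ∈ {2, 3, 13} of φ(79): g is a generator iff g^(78/q) ≢ 1 for every such q.
g = 2: 2^39 ≡ 1 — hits 1, so not a primitive root.
g = 3: 3^39 ≡ 78; 3^26 ≡ 23; 3^6 ≡ 18 — none is 1, so 3 is a primitive root.
Hence the least primitive root of 79 is 3.

3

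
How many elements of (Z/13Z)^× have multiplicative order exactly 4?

2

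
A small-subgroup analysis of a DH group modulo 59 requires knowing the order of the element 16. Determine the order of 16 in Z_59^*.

The order of 16 must divide φ(59) = 59 − 1 = 58 = 2 · 29.
Divisors of 58: 1, 2, 29, 58.
Test each divisor d:
16^1 ≡ 16
16^2 ≡ 20
16^29 ≡ 1
The smallest such exponent is 29, so the order of 16 is 29.

29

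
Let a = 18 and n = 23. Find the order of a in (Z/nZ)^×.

11

The order of 18 must divide φ(23) = 23 − 1 = 22 = 2 · 11.
Divisors of 22: 1, 2, 11, 22.
Evaluate successive powers at the divisors of 22:
18^1 ≡ 18 (mod 23)
18^2 ≡ 2 (mod 23)
18^11 ≡ 1 (mod 23) ✓
So ord_23(18) = 11.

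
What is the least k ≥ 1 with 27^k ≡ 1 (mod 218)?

Since 27 ∈ (Z/218Z)^×, its order divides φ(218) = φ(2)·φ(109) = 1·108 = 108 = 2^2 · 3^3.
Divisors of 108: 1, 2, 3, 4, 6, 9, 12, 18, 27, 36, 54, 108.
Evaluate successive powers at the divisors of 108:
27^1 ≡ 27
27^2 ≡ 75
27^3 ≡ 63
27^4 ≡ 175
27^6 ≡ 45
27^9 ≡ 1
Therefore the multiplicative order of 27 modulo 218 is 9.

9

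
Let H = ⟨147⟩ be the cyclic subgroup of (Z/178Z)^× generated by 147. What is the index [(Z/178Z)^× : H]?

1

The order of 147 must divide φ(178) = φ(2)·φ(89) = 1·88 = 88 = 2^3 · 11.
Divisors of 88: 1, 2, 4, 8, 11, 22, 44, 88.
Test each divisor d:
147^1 ≡ 147 (mod 178)
147^2 ≡ 71 (mod 178)
147^4 ≡ 57 (mod 178)
147^8 ≡ 45 (mod 178)
147^11 ≡ 101 (mod 178)
147^22 ≡ 55 (mod 178)
147^44 ≡ 177 (mod 178)
147^88 ≡ 1 (mod 178) ✓
The order of 147 is 88, so the subgroup it generates has 88 elements.
The index is φ(178) / ord(147) = 88 / 88 = 1.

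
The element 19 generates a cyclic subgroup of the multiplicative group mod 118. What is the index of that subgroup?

2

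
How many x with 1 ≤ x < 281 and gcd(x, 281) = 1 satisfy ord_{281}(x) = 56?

24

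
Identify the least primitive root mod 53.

φ(53) = 53 − 1 = 52 = 2^2 · 13.
g is a primitive root iff g^(52/q) ≢ 1 (mod 53) for each prime q ∈ {2, 13}.
g = 2: 2^26 ≡ 52; 2^4 ≡ 16 — none is 1, so 2 is a primitive root.
The smallest primitive root modulo 53 is 2.

2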